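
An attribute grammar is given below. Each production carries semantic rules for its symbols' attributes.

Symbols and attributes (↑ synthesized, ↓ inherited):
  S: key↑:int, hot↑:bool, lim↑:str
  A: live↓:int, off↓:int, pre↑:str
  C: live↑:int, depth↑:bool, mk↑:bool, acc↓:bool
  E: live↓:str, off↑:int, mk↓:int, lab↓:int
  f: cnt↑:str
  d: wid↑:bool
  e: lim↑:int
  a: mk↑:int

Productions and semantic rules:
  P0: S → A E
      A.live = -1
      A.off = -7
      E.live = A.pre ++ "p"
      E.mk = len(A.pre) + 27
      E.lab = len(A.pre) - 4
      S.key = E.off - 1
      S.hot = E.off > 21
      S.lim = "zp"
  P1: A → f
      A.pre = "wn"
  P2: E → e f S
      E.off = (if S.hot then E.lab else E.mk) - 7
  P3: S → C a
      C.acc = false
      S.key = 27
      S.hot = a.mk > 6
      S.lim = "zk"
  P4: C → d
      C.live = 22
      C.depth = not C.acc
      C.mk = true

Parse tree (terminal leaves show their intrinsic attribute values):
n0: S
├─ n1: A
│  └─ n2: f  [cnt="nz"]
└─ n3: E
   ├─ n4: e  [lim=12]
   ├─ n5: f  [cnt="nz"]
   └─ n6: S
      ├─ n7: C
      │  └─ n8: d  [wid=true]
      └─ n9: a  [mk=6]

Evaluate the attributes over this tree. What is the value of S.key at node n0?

21

1. n1.live = -1  [-1]
2. n1.off = -7  [-7]
3. n2.cnt = "nz"  [terminal]
4. n1.pre = "wn"  ["wn"]
5. n3.live = "wnp"  [A.pre ++ "p"]
6. n3.mk = 29  [len(A.pre) + 27]
7. n3.lab = -2  [len(A.pre) - 4]
8. n4.lim = 12  [terminal]
9. n5.cnt = "nz"  [terminal]
10. n7.acc = false  [false]
11. n8.wid = true  [terminal]
12. n7.live = 22  [22]
13. n7.depth = true  [not C.acc]
14. n7.mk = true  [true]
15. n9.mk = 6  [terminal]
16. n6.key = 27  [27]
17. n6.hot = false  [a.mk > 6]
18. n6.lim = "zk"  ["zk"]
19. n3.off = 22  [(if S.hot then E.lab else E.mk) - 7]
20. n0.key = 21  [E.off - 1]
21. n0.hot = true  [E.off > 21]
22. n0.lim = "zp"  ["zp"]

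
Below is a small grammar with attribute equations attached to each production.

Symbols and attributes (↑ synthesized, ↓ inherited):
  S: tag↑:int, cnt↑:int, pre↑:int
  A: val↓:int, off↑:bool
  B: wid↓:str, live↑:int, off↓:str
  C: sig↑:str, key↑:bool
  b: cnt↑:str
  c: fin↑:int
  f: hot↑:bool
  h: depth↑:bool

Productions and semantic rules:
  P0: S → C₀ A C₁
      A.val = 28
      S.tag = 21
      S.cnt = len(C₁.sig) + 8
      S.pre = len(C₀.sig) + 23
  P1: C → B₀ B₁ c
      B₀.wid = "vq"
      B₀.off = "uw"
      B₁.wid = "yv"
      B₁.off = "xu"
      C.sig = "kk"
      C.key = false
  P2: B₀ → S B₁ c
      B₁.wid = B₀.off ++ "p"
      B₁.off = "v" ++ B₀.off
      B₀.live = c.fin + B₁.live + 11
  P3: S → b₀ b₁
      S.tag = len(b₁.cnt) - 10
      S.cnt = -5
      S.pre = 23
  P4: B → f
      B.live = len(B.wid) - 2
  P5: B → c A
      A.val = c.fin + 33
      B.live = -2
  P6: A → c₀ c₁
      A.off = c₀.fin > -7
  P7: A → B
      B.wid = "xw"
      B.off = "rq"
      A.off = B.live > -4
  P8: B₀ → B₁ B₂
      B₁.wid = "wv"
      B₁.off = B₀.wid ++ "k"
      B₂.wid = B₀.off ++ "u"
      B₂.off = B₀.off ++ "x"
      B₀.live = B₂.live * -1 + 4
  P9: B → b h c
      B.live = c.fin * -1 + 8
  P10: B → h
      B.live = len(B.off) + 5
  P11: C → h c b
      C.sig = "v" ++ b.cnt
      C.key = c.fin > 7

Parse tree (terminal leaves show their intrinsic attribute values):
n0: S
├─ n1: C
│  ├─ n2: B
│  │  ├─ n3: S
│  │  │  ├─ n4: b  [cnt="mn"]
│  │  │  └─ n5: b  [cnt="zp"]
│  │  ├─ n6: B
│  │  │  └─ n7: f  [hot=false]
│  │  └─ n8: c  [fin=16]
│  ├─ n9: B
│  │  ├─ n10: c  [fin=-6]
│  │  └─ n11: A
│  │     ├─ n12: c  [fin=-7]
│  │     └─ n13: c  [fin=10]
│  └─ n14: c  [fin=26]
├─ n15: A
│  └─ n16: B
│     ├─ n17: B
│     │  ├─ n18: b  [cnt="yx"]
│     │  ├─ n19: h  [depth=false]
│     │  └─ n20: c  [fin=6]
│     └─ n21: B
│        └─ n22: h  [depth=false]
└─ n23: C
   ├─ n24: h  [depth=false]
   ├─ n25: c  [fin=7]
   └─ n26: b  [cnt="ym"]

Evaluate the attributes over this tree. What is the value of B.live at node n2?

28

1. n2.wid = "vq"  ["vq"]
2. n2.off = "uw"  ["uw"]
3. n4.cnt = "mn"  [terminal]
4. n5.cnt = "zp"  [terminal]
5. n3.tag = -8  [len(b₁.cnt) - 10]
6. n3.cnt = -5  [-5]
7. n3.pre = 23  [23]
8. n6.wid = "uwp"  [B₀.off ++ "p"]
9. n6.off = "vuw"  ["v" ++ B₀.off]
10. n7.hot = false  [terminal]
11. n6.live = 1  [len(B.wid) - 2]
12. n8.fin = 16  [terminal]
13. n2.live = 28  [c.fin + B₁.live + 11]
14. n9.wid = "yv"  ["yv"]
15. n9.off = "xu"  ["xu"]
16. n10.fin = -6  [terminal]
17. n11.val = 27  [c.fin + 33]
18. n12.fin = -7  [terminal]
19. n13.fin = 10  [terminal]
20. n11.off = false  [c₀.fin > -7]
21. n9.live = -2  [-2]
22. n14.fin = 26  [terminal]
23. n1.sig = "kk"  ["kk"]
24. n1.key = false  [false]
25. n15.val = 28  [28]
26. n16.wid = "xw"  ["xw"]
27. n16.off = "rq"  ["rq"]
28. n17.wid = "wv"  ["wv"]
29. n17.off = "xwk"  [B₀.wid ++ "k"]
30. n18.cnt = "yx"  [terminal]
31. n19.depth = false  [terminal]
32. n20.fin = 6  [terminal]
33. n17.live = 2  [c.fin * -1 + 8]
34. n21.wid = "rqu"  [B₀.off ++ "u"]
35. n21.off = "rqx"  [B₀.off ++ "x"]
36. n22.depth = false  [terminal]
37. n21.live = 8  [len(B.off) + 5]
38. n16.live = -4  [B₂.live * -1 + 4]
39. n15.off = false  [B.live > -4]
40. n24.depth = false  [terminal]
41. n25.fin = 7  [terminal]
42. n26.cnt = "ym"  [terminal]
43. n23.sig = "vym"  ["v" ++ b.cnt]
44. n23.key = false  [c.fin > 7]
45. n0.tag = 21  [21]
46. n0.cnt = 11  [len(C₁.sig) + 8]
47. n0.pre = 25  [len(C₀.sig) + 23]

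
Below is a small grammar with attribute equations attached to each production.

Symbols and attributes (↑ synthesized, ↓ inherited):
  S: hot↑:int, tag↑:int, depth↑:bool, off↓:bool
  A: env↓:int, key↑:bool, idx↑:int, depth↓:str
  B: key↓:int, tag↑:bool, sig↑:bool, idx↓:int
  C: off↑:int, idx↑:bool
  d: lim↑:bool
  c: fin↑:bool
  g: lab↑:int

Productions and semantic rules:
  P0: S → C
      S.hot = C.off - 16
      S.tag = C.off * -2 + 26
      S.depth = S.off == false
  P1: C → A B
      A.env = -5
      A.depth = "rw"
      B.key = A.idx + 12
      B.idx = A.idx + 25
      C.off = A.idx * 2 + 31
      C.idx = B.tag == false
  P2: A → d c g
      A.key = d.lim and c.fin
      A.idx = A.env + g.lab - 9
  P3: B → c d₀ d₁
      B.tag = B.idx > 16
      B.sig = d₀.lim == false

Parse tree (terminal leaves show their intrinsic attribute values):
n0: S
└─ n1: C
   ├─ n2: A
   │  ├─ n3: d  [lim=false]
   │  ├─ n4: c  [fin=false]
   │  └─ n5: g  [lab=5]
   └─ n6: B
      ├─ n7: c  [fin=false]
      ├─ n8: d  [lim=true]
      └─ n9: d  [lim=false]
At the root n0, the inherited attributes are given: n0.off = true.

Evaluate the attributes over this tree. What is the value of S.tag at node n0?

1. n0.off = true  [given at root]
2. n2.env = -5  [-5]
3. n2.depth = "rw"  ["rw"]
4. n3.lim = false  [terminal]
5. n4.fin = false  [terminal]
6. n5.lab = 5  [terminal]
7. n2.key = false  [d.lim and c.fin]
8. n2.idx = -9  [A.env + g.lab - 9]
9. n6.key = 3  [A.idx + 12]
10. n6.idx = 16  [A.idx + 25]
11. n7.fin = false  [terminal]
12. n8.lim = true  [terminal]
13. n9.lim = false  [terminal]
14. n6.tag = false  [B.idx > 16]
15. n6.sig = false  [d₀.lim == false]
16. n1.off = 13  [A.idx * 2 + 31]
17. n1.idx = true  [B.tag == false]
18. n0.hot = -3  [C.off - 16]
19. n0.tag = 0  [C.off * -2 + 26]
20. n0.depth = false  [S.off == false]

0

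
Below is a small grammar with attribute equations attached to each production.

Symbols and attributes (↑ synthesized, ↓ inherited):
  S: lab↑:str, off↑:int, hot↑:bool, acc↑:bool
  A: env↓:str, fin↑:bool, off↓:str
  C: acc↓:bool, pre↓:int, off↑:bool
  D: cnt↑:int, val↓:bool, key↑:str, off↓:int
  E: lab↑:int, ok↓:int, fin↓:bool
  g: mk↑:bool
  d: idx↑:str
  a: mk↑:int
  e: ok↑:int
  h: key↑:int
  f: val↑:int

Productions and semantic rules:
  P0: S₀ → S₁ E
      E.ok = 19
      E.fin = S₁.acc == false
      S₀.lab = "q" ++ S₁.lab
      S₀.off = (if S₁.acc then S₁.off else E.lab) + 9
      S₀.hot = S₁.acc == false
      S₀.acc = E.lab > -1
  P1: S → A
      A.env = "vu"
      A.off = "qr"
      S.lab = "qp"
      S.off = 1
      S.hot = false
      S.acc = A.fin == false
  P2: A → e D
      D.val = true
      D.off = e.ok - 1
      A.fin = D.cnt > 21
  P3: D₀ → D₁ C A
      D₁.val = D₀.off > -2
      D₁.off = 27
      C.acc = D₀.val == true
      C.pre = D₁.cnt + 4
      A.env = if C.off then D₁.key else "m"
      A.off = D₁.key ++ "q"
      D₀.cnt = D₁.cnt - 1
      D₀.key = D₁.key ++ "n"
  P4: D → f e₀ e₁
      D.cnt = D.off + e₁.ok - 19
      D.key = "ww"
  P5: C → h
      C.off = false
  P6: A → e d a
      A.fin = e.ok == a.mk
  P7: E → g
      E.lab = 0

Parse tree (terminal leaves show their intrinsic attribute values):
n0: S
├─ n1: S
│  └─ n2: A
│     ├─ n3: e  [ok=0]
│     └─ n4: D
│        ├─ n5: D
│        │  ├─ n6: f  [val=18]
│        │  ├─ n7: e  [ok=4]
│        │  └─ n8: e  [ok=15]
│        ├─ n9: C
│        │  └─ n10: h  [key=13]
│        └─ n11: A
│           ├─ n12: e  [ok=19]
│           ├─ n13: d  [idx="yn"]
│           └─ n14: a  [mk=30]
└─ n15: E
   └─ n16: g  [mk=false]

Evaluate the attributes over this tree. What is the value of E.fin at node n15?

true

1. n2.env = "vu"  ["vu"]
2. n2.off = "qr"  ["qr"]
3. n3.ok = 0  [terminal]
4. n4.val = true  [true]
5. n4.off = -1  [e.ok - 1]
6. n5.val = true  [D₀.off > -2]
7. n5.off = 27  [27]
8. n6.val = 18  [terminal]
9. n7.ok = 4  [terminal]
10. n8.ok = 15  [terminal]
11. n5.cnt = 23  [D.off + e₁.ok - 19]
12. n5.key = "ww"  ["ww"]
13. n9.acc = true  [D₀.val == true]
14. n9.pre = 27  [D₁.cnt + 4]
15. n10.key = 13  [terminal]
16. n9.off = false  [false]
17. n11.env = "m"  [if C.off then D₁.key else "m"]
18. n11.off = "wwq"  [D₁.key ++ "q"]
19. n12.ok = 19  [terminal]
20. n13.idx = "yn"  [terminal]
21. n14.mk = 30  [terminal]
22. n11.fin = false  [e.ok == a.mk]
23. n4.cnt = 22  [D₁.cnt - 1]
24. n4.key = "wwn"  [D₁.key ++ "n"]
25. n2.fin = true  [D.cnt > 21]
26. n1.lab = "qp"  ["qp"]
27. n1.off = 1  [1]
28. n1.hot = false  [false]
29. n1.acc = false  [A.fin == false]
30. n15.ok = 19  [19]
31. n15.fin = true  [S₁.acc == false]
32. n16.mk = false  [terminal]
33. n15.lab = 0  [0]
34. n0.lab = "qqp"  ["q" ++ S₁.lab]
35. n0.off = 9  [(if S₁.acc then S₁.off else E.lab) + 9]
36. n0.hot = true  [S₁.acc == false]
37. n0.acc = true  [E.lab > -1]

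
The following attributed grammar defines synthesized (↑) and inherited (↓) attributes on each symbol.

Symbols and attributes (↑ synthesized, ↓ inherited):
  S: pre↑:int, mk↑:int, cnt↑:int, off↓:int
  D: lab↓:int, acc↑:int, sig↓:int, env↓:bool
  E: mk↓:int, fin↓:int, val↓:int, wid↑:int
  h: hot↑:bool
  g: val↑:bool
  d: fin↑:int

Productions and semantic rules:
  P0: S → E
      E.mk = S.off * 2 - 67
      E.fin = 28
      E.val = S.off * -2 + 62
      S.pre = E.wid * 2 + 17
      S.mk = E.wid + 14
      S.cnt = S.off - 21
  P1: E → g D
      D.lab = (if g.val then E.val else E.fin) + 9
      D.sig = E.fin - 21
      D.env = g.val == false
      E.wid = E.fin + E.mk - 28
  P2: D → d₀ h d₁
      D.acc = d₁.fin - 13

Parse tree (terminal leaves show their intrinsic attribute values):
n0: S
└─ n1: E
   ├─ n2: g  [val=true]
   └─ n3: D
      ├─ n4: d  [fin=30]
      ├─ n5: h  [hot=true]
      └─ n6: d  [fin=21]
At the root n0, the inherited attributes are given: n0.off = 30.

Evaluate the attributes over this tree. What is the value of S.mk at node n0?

1. n0.off = 30  [given at root]
2. n1.mk = -7  [S.off * 2 - 67]
3. n1.fin = 28  [28]
4. n1.val = 2  [S.off * -2 + 62]
5. n2.val = true  [terminal]
6. n3.lab = 11  [(if g.val then E.val else E.fin) + 9]
7. n3.sig = 7  [E.fin - 21]
8. n3.env = false  [g.val == false]
9. n4.fin = 30  [terminal]
10. n5.hot = true  [terminal]
11. n6.fin = 21  [terminal]
12. n3.acc = 8  [d₁.fin - 13]
13. n1.wid = -7  [E.fin + E.mk - 28]
14. n0.pre = 3  [E.wid * 2 + 17]
15. n0.mk = 7  [E.wid + 14]
16. n0.cnt = 9  [S.off - 21]

7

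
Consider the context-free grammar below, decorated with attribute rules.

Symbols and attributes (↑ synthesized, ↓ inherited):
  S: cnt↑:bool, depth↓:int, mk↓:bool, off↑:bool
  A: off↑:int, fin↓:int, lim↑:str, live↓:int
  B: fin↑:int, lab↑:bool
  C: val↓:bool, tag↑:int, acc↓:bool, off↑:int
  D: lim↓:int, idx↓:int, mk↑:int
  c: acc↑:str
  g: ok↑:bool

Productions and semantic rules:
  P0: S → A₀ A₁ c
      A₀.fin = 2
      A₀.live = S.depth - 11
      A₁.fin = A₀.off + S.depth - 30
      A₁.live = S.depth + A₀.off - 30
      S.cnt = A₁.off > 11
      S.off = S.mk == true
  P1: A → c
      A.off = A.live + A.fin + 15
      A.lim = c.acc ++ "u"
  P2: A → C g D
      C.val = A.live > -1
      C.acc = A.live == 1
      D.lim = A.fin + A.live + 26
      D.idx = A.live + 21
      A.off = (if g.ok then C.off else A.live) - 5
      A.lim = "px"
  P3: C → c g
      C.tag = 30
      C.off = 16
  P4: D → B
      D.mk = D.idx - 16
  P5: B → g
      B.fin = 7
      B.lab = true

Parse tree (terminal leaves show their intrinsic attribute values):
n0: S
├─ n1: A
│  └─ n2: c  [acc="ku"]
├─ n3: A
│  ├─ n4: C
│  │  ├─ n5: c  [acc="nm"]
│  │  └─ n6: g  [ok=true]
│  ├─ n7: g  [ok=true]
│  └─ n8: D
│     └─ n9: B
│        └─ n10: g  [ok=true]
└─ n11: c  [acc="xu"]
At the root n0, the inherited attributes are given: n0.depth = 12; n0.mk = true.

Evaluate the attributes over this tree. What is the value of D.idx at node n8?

21

1. n0.depth = 12  [given at root]
2. n0.mk = true  [given at root]
3. n1.fin = 2  [2]
4. n1.live = 1  [S.depth - 11]
5. n2.acc = "ku"  [terminal]
6. n1.off = 18  [A.live + A.fin + 15]
7. n1.lim = "kuu"  [c.acc ++ "u"]
8. n3.fin = 0  [A₀.off + S.depth - 30]
9. n3.live = 0  [S.depth + A₀.off - 30]
10. n4.val = true  [A.live > -1]
11. n4.acc = false  [A.live == 1]
12. n5.acc = "nm"  [terminal]
13. n6.ok = true  [terminal]
14. n4.tag = 30  [30]
15. n4.off = 16  [16]
16. n7.ok = true  [terminal]
17. n8.lim = 26  [A.fin + A.live + 26]
18. n8.idx = 21  [A.live + 21]
19. n10.ok = true  [terminal]
20. n9.fin = 7  [7]
21. n9.lab = true  [true]
22. n8.mk = 5  [D.idx - 16]
23. n3.off = 11  [(if g.ok then C.off else A.live) - 5]
24. n3.lim = "px"  ["px"]
25. n11.acc = "xu"  [terminal]
26. n0.cnt = false  [A₁.off > 11]
27. n0.off = true  [S.mk == true]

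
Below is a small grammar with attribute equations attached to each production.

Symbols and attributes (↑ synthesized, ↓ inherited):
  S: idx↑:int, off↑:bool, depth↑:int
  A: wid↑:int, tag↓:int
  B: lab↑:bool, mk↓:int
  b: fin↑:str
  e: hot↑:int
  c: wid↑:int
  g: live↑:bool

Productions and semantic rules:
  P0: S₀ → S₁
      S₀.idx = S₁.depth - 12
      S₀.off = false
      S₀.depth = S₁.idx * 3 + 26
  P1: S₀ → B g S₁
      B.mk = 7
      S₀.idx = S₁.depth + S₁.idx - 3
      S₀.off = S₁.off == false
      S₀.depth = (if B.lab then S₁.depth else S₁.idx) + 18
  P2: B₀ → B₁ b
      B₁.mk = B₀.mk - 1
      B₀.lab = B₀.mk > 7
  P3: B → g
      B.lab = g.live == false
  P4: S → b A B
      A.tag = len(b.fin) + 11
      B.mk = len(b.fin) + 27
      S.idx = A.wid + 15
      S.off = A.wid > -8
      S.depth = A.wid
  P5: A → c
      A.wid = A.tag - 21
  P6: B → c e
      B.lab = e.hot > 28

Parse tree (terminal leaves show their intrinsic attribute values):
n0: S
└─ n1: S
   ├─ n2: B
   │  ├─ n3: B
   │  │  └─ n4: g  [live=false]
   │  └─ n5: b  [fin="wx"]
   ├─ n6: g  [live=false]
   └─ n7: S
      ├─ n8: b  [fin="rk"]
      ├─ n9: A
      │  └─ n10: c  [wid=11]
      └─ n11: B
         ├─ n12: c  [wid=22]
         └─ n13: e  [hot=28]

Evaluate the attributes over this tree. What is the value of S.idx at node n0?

1. n2.mk = 7  [7]
2. n3.mk = 6  [B₀.mk - 1]
3. n4.live = false  [terminal]
4. n3.lab = true  [g.live == false]
5. n5.fin = "wx"  [terminal]
6. n2.lab = false  [B₀.mk > 7]
7. n6.live = false  [terminal]
8. n8.fin = "rk"  [terminal]
9. n9.tag = 13  [len(b.fin) + 11]
10. n10.wid = 11  [terminal]
11. n9.wid = -8  [A.tag - 21]
12. n11.mk = 29  [len(b.fin) + 27]
13. n12.wid = 22  [terminal]
14. n13.hot = 28  [terminal]
15. n11.lab = false  [e.hot > 28]
16. n7.idx = 7  [A.wid + 15]
17. n7.off = false  [A.wid > -8]
18. n7.depth = -8  [A.wid]
19. n1.idx = -4  [S₁.depth + S₁.idx - 3]
20. n1.off = true  [S₁.off == false]
21. n1.depth = 25  [(if B.lab then S₁.depth else S₁.idx) + 18]
22. n0.idx = 13  [S₁.depth - 12]
23. n0.off = false  [false]
24. n0.depth = 14  [S₁.idx * 3 + 26]

13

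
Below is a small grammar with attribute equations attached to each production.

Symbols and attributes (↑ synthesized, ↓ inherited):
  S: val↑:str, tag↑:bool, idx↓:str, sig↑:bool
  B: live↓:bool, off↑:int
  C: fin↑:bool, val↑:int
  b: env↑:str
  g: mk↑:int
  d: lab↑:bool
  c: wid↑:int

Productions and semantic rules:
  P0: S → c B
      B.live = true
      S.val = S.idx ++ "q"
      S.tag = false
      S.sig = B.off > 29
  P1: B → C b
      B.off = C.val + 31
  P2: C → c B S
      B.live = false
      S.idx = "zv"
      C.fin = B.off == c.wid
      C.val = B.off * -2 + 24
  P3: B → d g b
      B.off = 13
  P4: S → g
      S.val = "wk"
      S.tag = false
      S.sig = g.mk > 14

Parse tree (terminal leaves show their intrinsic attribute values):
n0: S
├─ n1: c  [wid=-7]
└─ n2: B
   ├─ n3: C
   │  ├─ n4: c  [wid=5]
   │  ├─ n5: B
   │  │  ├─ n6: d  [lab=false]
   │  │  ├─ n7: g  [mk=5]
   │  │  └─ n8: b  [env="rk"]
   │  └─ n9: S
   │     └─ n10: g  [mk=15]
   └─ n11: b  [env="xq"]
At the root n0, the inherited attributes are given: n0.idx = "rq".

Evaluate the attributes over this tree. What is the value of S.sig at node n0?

false

1. n0.idx = "rq"  [given at root]
2. n1.wid = -7  [terminal]
3. n2.live = true  [true]
4. n4.wid = 5  [terminal]
5. n5.live = false  [false]
6. n6.lab = false  [terminal]
7. n7.mk = 5  [terminal]
8. n8.env = "rk"  [terminal]
9. n5.off = 13  [13]
10. n9.idx = "zv"  ["zv"]
11. n10.mk = 15  [terminal]
12. n9.val = "wk"  ["wk"]
13. n9.tag = false  [false]
14. n9.sig = true  [g.mk > 14]
15. n3.fin = false  [B.off == c.wid]
16. n3.val = -2  [B.off * -2 + 24]
17. n11.env = "xq"  [terminal]
18. n2.off = 29  [C.val + 31]
19. n0.val = "rqq"  [S.idx ++ "q"]
20. n0.tag = false  [false]
21. n0.sig = false  [B.off > 29]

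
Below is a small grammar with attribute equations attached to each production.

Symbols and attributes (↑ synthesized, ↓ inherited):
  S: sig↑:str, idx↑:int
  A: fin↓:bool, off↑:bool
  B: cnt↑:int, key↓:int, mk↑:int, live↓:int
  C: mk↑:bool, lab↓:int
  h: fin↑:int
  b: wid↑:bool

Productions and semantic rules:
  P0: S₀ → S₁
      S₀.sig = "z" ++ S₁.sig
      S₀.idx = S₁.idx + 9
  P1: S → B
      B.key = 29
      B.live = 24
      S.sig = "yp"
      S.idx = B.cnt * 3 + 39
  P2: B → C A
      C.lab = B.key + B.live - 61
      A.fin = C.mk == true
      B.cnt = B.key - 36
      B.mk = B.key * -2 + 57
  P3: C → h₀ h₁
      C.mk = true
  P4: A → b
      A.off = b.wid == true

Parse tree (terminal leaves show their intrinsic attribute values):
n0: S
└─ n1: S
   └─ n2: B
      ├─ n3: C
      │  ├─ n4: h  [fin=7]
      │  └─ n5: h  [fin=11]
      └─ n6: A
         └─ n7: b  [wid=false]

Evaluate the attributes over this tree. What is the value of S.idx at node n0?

1. n2.key = 29  [29]
2. n2.live = 24  [24]
3. n3.lab = -8  [B.key + B.live - 61]
4. n4.fin = 7  [terminal]
5. n5.fin = 11  [terminal]
6. n3.mk = true  [true]
7. n6.fin = true  [C.mk == true]
8. n7.wid = false  [terminal]
9. n6.off = false  [b.wid == true]
10. n2.cnt = -7  [B.key - 36]
11. n2.mk = -1  [B.key * -2 + 57]
12. n1.sig = "yp"  ["yp"]
13. n1.idx = 18  [B.cnt * 3 + 39]
14. n0.sig = "zyp"  ["z" ++ S₁.sig]
15. n0.idx = 27  [S₁.idx + 9]

27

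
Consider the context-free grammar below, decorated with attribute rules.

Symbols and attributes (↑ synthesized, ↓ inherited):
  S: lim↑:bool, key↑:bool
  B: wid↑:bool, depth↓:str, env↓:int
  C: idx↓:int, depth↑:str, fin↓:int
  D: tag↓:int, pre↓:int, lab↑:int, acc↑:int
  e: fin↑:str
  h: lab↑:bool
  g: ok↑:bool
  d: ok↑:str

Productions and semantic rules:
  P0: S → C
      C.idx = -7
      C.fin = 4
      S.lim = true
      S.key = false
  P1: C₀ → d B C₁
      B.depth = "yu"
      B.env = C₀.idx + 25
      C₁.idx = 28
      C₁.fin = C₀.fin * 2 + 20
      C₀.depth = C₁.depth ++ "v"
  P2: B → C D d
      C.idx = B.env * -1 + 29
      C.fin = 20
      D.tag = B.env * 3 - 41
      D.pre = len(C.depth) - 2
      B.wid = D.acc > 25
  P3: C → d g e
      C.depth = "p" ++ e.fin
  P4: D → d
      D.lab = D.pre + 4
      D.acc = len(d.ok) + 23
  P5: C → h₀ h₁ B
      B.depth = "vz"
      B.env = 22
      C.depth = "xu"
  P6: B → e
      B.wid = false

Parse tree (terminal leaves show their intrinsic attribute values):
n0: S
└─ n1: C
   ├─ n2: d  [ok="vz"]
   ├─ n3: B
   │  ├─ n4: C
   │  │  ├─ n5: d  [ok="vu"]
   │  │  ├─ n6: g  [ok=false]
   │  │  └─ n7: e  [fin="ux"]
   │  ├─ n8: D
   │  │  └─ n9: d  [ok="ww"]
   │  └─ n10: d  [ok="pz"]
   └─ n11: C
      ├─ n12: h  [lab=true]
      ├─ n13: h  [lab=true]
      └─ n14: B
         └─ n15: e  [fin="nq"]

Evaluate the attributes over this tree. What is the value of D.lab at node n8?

5

1. n1.idx = -7  [-7]
2. n1.fin = 4  [4]
3. n2.ok = "vz"  [terminal]
4. n3.depth = "yu"  ["yu"]
5. n3.env = 18  [C₀.idx + 25]
6. n4.idx = 11  [B.env * -1 + 29]
7. n4.fin = 20  [20]
8. n5.ok = "vu"  [terminal]
9. n6.ok = false  [terminal]
10. n7.fin = "ux"  [terminal]
11. n4.depth = "pux"  ["p" ++ e.fin]
12. n8.tag = 13  [B.env * 3 - 41]
13. n8.pre = 1  [len(C.depth) - 2]
14. n9.ok = "ww"  [terminal]
15. n8.lab = 5  [D.pre + 4]
16. n8.acc = 25  [len(d.ok) + 23]
17. n10.ok = "pz"  [terminal]
18. n3.wid = false  [D.acc > 25]
19. n11.idx = 28  [28]
20. n11.fin = 28  [C₀.fin * 2 + 20]
21. n12.lab = true  [terminal]
22. n13.lab = true  [terminal]
23. n14.depth = "vz"  ["vz"]
24. n14.env = 22  [22]
25. n15.fin = "nq"  [terminal]
26. n14.wid = false  [false]
27. n11.depth = "xu"  ["xu"]
28. n1.depth = "xuv"  [C₁.depth ++ "v"]
29. n0.lim = true  [true]
30. n0.key = false  [false]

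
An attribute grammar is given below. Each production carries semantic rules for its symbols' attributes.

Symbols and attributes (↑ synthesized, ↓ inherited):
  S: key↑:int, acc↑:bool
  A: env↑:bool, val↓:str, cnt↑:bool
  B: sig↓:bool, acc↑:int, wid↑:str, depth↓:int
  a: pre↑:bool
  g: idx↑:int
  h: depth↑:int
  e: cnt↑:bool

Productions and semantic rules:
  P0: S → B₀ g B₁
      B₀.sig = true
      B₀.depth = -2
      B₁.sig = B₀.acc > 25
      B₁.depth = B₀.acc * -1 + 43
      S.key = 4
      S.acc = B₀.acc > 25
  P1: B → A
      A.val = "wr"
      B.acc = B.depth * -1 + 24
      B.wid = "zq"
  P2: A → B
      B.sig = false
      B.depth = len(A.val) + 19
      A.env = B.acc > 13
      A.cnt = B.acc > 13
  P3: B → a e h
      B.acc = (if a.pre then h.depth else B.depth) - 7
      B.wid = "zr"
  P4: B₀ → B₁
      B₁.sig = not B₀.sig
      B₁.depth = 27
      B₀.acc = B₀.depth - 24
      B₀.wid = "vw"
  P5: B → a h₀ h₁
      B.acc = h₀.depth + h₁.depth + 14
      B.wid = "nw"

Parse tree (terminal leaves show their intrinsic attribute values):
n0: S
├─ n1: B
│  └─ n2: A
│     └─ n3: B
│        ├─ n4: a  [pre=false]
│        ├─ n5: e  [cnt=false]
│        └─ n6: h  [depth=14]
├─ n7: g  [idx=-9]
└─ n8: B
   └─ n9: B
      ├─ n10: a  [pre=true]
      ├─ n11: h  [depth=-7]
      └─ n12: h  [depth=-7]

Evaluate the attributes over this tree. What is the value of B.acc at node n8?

-7

1. n1.sig = true  [true]
2. n1.depth = -2  [-2]
3. n2.val = "wr"  ["wr"]
4. n3.sig = false  [false]
5. n3.depth = 21  [len(A.val) + 19]
6. n4.pre = false  [terminal]
7. n5.cnt = false  [terminal]
8. n6.depth = 14  [terminal]
9. n3.acc = 14  [(if a.pre then h.depth else B.depth) - 7]
10. n3.wid = "zr"  ["zr"]
11. n2.env = true  [B.acc > 13]
12. n2.cnt = true  [B.acc > 13]
13. n1.acc = 26  [B.depth * -1 + 24]
14. n1.wid = "zq"  ["zq"]
15. n7.idx = -9  [terminal]
16. n8.sig = true  [B₀.acc > 25]
17. n8.depth = 17  [B₀.acc * -1 + 43]
18. n9.sig = false  [not B₀.sig]
19. n9.depth = 27  [27]
20. n10.pre = true  [terminal]
21. n11.depth = -7  [terminal]
22. n12.depth = -7  [terminal]
23. n9.acc = 0  [h₀.depth + h₁.depth + 14]
24. n9.wid = "nw"  ["nw"]
25. n8.acc = -7  [B₀.depth - 24]
26. n8.wid = "vw"  ["vw"]
27. n0.key = 4  [4]
28. n0.acc = true  [B₀.acc > 25]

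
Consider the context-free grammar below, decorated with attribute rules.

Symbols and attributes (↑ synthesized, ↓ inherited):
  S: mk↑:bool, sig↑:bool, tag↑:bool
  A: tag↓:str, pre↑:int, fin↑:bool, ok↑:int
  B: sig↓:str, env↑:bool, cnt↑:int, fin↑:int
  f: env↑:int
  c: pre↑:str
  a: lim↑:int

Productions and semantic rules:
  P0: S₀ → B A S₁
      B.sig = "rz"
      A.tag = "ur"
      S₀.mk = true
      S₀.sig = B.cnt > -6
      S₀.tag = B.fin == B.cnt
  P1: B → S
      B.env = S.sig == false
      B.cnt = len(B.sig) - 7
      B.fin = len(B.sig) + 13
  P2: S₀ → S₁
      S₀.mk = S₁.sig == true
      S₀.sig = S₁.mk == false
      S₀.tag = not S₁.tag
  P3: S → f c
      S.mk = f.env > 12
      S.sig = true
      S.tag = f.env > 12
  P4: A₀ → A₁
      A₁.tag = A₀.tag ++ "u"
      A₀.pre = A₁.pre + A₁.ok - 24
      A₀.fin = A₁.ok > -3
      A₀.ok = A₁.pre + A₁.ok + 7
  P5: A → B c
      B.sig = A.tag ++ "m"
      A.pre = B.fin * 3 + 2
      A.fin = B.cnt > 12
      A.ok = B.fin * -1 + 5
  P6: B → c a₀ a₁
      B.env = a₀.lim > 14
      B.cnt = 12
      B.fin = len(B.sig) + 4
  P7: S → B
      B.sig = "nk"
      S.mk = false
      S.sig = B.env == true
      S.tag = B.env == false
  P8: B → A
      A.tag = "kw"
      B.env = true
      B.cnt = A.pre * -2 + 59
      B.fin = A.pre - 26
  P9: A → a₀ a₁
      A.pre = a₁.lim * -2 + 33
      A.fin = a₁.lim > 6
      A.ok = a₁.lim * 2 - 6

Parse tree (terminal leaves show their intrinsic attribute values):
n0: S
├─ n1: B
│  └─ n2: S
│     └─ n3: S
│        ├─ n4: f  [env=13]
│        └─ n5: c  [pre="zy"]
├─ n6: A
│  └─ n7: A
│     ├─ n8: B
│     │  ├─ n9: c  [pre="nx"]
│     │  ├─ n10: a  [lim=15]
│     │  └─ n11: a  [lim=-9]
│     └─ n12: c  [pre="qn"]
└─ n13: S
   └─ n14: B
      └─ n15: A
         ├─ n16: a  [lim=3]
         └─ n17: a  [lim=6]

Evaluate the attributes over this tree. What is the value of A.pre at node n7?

26

1. n1.sig = "rz"  ["rz"]
2. n4.env = 13  [terminal]
3. n5.pre = "zy"  [terminal]
4. n3.mk = true  [f.env > 12]
5. n3.sig = true  [true]
6. n3.tag = true  [f.env > 12]
7. n2.mk = true  [S₁.sig == true]
8. n2.sig = false  [S₁.mk == false]
9. n2.tag = false  [not S₁.tag]
10. n1.env = true  [S.sig == false]
11. n1.cnt = -5  [len(B.sig) - 7]
12. n1.fin = 15  [len(B.sig) + 13]
13. n6.tag = "ur"  ["ur"]
14. n7.tag = "uru"  [A₀.tag ++ "u"]
15. n8.sig = "urum"  [A.tag ++ "m"]
16. n9.pre = "nx"  [terminal]
17. n10.lim = 15  [terminal]
18. n11.lim = -9  [terminal]
19. n8.env = true  [a₀.lim > 14]
20. n8.cnt = 12  [12]
21. n8.fin = 8  [len(B.sig) + 4]
22. n12.pre = "qn"  [terminal]
23. n7.pre = 26  [B.fin * 3 + 2]
24. n7.fin = false  [B.cnt > 12]
25. n7.ok = -3  [B.fin * -1 + 5]
26. n6.pre = -1  [A₁.pre + A₁.ok - 24]
27. n6.fin = false  [A₁.ok > -3]
28. n6.ok = 30  [A₁.pre + A₁.ok + 7]
29. n14.sig = "nk"  ["nk"]
30. n15.tag = "kw"  ["kw"]
31. n16.lim = 3  [terminal]
32. n17.lim = 6  [terminal]
33. n15.pre = 21  [a₁.lim * -2 + 33]
34. n15.fin = false  [a₁.lim > 6]
35. n15.ok = 6  [a₁.lim * 2 - 6]
36. n14.env = true  [true]
37. n14.cnt = 17  [A.pre * -2 + 59]
38. n14.fin = -5  [A.pre - 26]
39. n13.mk = false  [false]
40. n13.sig = true  [B.env == true]
41. n13.tag = false  [B.env == false]
42. n0.mk = true  [true]
43. n0.sig = true  [B.cnt > -6]
44. n0.tag = false  [B.fin == B.cnt]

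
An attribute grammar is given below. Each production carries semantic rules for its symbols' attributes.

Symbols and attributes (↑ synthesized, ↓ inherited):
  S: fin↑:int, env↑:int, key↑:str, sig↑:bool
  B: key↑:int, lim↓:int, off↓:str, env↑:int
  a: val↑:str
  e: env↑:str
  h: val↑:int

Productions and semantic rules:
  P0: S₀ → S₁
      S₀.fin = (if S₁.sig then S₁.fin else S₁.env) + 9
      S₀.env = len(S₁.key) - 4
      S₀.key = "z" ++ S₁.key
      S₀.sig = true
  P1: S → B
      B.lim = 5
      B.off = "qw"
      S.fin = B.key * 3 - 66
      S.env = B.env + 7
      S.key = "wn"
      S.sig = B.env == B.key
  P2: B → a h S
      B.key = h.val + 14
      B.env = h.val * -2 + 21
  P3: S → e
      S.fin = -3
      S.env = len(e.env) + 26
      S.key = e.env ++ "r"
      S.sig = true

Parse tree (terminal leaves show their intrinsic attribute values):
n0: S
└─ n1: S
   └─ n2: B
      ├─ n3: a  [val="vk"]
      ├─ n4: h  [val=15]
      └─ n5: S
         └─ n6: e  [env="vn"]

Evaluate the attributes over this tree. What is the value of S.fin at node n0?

7

1. n2.lim = 5  [5]
2. n2.off = "qw"  ["qw"]
3. n3.val = "vk"  [terminal]
4. n4.val = 15  [terminal]
5. n6.env = "vn"  [terminal]
6. n5.fin = -3  [-3]
7. n5.env = 28  [len(e.env) + 26]
8. n5.key = "vnr"  [e.env ++ "r"]
9. n5.sig = true  [true]
10. n2.key = 29  [h.val + 14]
11. n2.env = -9  [h.val * -2 + 21]
12. n1.fin = 21  [B.key * 3 - 66]
13. n1.env = -2  [B.env + 7]
14. n1.key = "wn"  ["wn"]
15. n1.sig = false  [B.env == B.key]
16. n0.fin = 7  [(if S₁.sig then S₁.fin else S₁.env) + 9]
17. n0.env = -2  [len(S₁.key) - 4]
18. n0.key = "zwn"  ["z" ++ S₁.key]
19. n0.sig = true  [true]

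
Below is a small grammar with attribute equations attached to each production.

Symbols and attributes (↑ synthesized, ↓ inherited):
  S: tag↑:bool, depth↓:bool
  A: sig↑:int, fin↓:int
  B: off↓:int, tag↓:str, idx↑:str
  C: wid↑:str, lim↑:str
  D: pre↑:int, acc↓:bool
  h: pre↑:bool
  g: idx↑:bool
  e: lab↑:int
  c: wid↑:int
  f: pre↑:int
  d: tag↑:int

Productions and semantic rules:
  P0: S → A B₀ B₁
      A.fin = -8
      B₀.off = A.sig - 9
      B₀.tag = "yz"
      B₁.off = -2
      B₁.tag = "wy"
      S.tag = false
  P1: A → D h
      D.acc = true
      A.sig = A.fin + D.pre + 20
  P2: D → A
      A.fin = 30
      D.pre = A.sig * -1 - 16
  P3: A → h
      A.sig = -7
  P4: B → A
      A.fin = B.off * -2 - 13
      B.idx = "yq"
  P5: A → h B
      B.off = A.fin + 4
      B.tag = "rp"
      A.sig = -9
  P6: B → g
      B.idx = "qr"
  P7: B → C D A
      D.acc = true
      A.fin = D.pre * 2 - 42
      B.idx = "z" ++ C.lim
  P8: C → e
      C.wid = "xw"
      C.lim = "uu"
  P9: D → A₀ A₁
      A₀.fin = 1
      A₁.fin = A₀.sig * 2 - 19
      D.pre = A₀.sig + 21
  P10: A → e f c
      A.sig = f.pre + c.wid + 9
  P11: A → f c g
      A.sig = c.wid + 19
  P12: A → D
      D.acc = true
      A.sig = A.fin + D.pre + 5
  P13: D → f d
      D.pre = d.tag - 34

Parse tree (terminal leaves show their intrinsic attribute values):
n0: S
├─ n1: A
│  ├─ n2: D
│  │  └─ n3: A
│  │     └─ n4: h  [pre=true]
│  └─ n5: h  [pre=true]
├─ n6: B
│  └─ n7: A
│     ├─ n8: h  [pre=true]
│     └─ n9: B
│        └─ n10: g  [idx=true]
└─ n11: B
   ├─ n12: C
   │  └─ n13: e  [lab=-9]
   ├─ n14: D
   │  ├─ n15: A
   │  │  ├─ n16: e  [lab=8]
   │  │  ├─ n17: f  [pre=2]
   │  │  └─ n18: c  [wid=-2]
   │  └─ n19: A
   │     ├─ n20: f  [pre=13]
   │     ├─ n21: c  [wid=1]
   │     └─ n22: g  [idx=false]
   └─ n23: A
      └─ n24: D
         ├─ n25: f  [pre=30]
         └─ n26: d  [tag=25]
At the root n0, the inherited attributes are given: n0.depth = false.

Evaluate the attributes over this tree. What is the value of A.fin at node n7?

-1

1. n0.depth = false  [given at root]
2. n1.fin = -8  [-8]
3. n2.acc = true  [true]
4. n3.fin = 30  [30]
5. n4.pre = true  [terminal]
6. n3.sig = -7  [-7]
7. n2.pre = -9  [A.sig * -1 - 16]
8. n5.pre = true  [terminal]
9. n1.sig = 3  [A.fin + D.pre + 20]
10. n6.off = -6  [A.sig - 9]
11. n6.tag = "yz"  ["yz"]
12. n7.fin = -1  [B.off * -2 - 13]
13. n8.pre = true  [terminal]
14. n9.off = 3  [A.fin + 4]
15. n9.tag = "rp"  ["rp"]
16. n10.idx = true  [terminal]
17. n9.idx = "qr"  ["qr"]
18. n7.sig = -9  [-9]
19. n6.idx = "yq"  ["yq"]
20. n11.off = -2  [-2]
21. n11.tag = "wy"  ["wy"]
22. n13.lab = -9  [terminal]
23. n12.wid = "xw"  ["xw"]
24. n12.lim = "uu"  ["uu"]
25. n14.acc = true  [true]
26. n15.fin = 1  [1]
27. n16.lab = 8  [terminal]
28. n17.pre = 2  [terminal]
29. n18.wid = -2  [terminal]
30. n15.sig = 9  [f.pre + c.wid + 9]
31. n19.fin = -1  [A₀.sig * 2 - 19]
32. n20.pre = 13  [terminal]
33. n21.wid = 1  [terminal]
34. n22.idx = false  [terminal]
35. n19.sig = 20  [c.wid + 19]
36. n14.pre = 30  [A₀.sig + 21]
37. n23.fin = 18  [D.pre * 2 - 42]
38. n24.acc = true  [true]
39. n25.pre = 30  [terminal]
40. n26.tag = 25  [terminal]
41. n24.pre = -9  [d.tag - 34]
42. n23.sig = 14  [A.fin + D.pre + 5]
43. n11.idx = "zuu"  ["z" ++ C.lim]
44. n0.tag = false  [false]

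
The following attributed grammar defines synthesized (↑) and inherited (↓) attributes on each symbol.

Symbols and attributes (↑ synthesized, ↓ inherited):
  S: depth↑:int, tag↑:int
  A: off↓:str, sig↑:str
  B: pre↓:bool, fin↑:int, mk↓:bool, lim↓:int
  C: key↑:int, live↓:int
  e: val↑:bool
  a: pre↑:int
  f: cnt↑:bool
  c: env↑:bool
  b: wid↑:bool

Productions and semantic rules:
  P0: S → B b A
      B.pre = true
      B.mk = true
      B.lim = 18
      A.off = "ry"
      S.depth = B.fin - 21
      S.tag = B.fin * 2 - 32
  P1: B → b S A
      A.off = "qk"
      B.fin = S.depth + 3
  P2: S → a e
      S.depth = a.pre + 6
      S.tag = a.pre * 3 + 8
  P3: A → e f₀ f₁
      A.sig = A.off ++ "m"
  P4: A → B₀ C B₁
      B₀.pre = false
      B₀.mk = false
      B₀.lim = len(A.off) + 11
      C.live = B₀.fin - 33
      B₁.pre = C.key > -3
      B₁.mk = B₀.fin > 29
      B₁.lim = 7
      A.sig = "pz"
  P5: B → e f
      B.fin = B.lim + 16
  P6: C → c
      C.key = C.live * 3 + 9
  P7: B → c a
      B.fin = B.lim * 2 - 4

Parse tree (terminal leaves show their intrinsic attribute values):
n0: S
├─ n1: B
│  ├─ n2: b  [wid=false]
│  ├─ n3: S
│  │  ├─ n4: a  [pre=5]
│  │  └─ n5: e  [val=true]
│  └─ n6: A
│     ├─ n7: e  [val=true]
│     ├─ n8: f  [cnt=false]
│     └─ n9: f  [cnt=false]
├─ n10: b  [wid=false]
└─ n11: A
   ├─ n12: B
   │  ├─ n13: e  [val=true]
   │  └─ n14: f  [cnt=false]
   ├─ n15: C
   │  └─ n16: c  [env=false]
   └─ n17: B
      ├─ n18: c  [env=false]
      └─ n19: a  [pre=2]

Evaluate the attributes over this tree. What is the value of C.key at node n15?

-3

1. n1.pre = true  [true]
2. n1.mk = true  [true]
3. n1.lim = 18  [18]
4. n2.wid = false  [terminal]
5. n4.pre = 5  [terminal]
6. n5.val = true  [terminal]
7. n3.depth = 11  [a.pre + 6]
8. n3.tag = 23  [a.pre * 3 + 8]
9. n6.off = "qk"  ["qk"]
10. n7.val = true  [terminal]
11. n8.cnt = false  [terminal]
12. n9.cnt = false  [terminal]
13. n6.sig = "qkm"  [A.off ++ "m"]
14. n1.fin = 14  [S.depth + 3]
15. n10.wid = false  [terminal]
16. n11.off = "ry"  ["ry"]
17. n12.pre = false  [false]
18. n12.mk = false  [false]
19. n12.lim = 13  [len(A.off) + 11]
20. n13.val = true  [terminal]
21. n14.cnt = false  [terminal]
22. n12.fin = 29  [B.lim + 16]
23. n15.live = -4  [B₀.fin - 33]
24. n16.env = false  [terminal]
25. n15.key = -3  [C.live * 3 + 9]
26. n17.pre = false  [C.key > -3]
27. n17.mk = false  [B₀.fin > 29]
28. n17.lim = 7  [7]
29. n18.env = false  [terminal]
30. n19.pre = 2  [terminal]
31. n17.fin = 10  [B.lim * 2 - 4]
32. n11.sig = "pz"  ["pz"]
33. n0.depth = -7  [B.fin - 21]
34. n0.tag = -4  [B.fin * 2 - 32]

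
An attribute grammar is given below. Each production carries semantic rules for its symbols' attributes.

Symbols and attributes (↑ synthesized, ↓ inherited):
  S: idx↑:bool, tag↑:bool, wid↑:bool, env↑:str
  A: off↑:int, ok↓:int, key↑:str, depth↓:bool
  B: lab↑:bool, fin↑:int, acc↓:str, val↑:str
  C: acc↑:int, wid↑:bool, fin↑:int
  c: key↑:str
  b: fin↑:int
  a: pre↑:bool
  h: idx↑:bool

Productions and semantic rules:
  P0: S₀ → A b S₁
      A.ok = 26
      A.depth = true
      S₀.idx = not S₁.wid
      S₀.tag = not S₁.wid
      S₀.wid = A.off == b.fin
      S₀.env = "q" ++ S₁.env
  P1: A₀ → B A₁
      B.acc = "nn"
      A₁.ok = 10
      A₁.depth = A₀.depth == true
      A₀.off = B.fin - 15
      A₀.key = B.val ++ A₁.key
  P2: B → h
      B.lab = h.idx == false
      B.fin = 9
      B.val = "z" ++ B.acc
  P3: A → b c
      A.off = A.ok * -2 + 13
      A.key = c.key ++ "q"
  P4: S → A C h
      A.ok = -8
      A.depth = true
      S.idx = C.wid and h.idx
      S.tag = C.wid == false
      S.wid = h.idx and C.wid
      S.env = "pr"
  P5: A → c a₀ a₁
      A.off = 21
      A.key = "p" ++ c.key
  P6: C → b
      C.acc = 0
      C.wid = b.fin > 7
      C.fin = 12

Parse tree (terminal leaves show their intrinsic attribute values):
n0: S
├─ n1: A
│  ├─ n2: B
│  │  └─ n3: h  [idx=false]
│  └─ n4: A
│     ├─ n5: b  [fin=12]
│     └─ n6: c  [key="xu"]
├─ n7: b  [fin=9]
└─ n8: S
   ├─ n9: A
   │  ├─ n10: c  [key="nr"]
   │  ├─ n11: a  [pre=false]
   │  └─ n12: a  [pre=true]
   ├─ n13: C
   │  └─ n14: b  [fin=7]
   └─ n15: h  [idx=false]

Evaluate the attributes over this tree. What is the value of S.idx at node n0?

true

1. n1.ok = 26  [26]
2. n1.depth = true  [true]
3. n2.acc = "nn"  ["nn"]
4. n3.idx = false  [terminal]
5. n2.lab = true  [h.idx == false]
6. n2.fin = 9  [9]
7. n2.val = "znn"  ["z" ++ B.acc]
8. n4.ok = 10  [10]
9. n4.depth = true  [A₀.depth == true]
10. n5.fin = 12  [terminal]
11. n6.key = "xu"  [terminal]
12. n4.off = -7  [A.ok * -2 + 13]
13. n4.key = "xuq"  [c.key ++ "q"]
14. n1.off = -6  [B.fin - 15]
15. n1.key = "znnxuq"  [B.val ++ A₁.key]
16. n7.fin = 9  [terminal]
17. n9.ok = -8  [-8]
18. n9.depth = true  [true]
19. n10.key = "nr"  [terminal]
20. n11.pre = false  [terminal]
21. n12.pre = true  [terminal]
22. n9.off = 21  [21]
23. n9.key = "pnr"  ["p" ++ c.key]
24. n14.fin = 7  [terminal]
25. n13.acc = 0  [0]
26. n13.wid = false  [b.fin > 7]
27. n13.fin = 12  [12]
28. n15.idx = false  [terminal]
29. n8.idx = false  [C.wid and h.idx]
30. n8.tag = true  [C.wid == false]
31. n8.wid = false  [h.idx and C.wid]
32. n8.env = "pr"  ["pr"]
33. n0.idx = true  [not S₁.wid]
34. n0.tag = true  [not S₁.wid]
35. n0.wid = false  [A.off == b.fin]
36. n0.env = "qpr"  ["q" ++ S₁.env]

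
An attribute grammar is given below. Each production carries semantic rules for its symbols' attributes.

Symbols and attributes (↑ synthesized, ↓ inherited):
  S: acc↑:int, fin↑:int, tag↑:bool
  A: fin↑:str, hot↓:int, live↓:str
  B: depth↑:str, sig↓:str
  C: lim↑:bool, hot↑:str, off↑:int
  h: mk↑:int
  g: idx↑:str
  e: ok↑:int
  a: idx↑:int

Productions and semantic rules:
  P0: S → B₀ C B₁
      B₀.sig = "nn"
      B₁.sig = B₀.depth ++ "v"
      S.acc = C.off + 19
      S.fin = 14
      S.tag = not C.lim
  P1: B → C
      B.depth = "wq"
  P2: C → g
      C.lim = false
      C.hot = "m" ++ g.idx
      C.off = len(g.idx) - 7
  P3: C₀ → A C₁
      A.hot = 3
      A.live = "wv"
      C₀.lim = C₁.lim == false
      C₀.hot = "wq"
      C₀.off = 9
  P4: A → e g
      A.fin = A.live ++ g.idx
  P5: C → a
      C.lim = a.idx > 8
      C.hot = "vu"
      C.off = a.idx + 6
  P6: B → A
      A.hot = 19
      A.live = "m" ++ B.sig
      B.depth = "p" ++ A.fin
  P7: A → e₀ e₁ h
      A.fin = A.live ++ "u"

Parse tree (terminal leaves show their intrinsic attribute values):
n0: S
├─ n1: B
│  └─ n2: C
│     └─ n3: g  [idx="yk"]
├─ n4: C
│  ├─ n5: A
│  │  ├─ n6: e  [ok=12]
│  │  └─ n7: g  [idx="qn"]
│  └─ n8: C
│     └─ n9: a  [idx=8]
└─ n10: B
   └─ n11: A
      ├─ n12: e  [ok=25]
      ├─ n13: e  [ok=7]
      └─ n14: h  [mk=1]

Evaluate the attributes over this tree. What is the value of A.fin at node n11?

1. n1.sig = "nn"  ["nn"]
2. n3.idx = "yk"  [terminal]
3. n2.lim = false  [false]
4. n2.hot = "myk"  ["m" ++ g.idx]
5. n2.off = -5  [len(g.idx) - 7]
6. n1.depth = "wq"  ["wq"]
7. n5.hot = 3  [3]
8. n5.live = "wv"  ["wv"]
9. n6.ok = 12  [terminal]
10. n7.idx = "qn"  [terminal]
11. n5.fin = "wvqn"  [A.live ++ g.idx]
12. n9.idx = 8  [terminal]
13. n8.lim = false  [a.idx > 8]
14. n8.hot = "vu"  ["vu"]
15. n8.off = 14  [a.idx + 6]
16. n4.lim = true  [C₁.lim == false]
17. n4.hot = "wq"  ["wq"]
18. n4.off = 9  [9]
19. n10.sig = "wqv"  [B₀.depth ++ "v"]
20. n11.hot = 19  [19]
21. n11.live = "mwqv"  ["m" ++ B.sig]
22. n12.ok = 25  [terminal]
23. n13.ok = 7  [terminal]
24. n14.mk = 1  [terminal]
25. n11.fin = "mwqvu"  [A.live ++ "u"]
26. n10.depth = "pmwqvu"  ["p" ++ A.fin]
27. n0.acc = 28  [C.off + 19]
28. n0.fin = 14  [14]
29. n0.tag = false  [not C.lim]

"mwqvu"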